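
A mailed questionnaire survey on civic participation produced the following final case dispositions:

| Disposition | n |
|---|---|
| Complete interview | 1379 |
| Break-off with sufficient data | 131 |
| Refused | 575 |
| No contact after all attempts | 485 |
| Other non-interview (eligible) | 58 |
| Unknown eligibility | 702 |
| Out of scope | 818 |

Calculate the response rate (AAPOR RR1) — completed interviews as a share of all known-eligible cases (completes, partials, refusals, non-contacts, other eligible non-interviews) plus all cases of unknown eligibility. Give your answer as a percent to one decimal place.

Numerator = 1379
Denominator = 1379 + 131 + 575 + 485 + 58 + 702 = 3330
RR1 = 1379 / 3330 = 0.4141

41.4%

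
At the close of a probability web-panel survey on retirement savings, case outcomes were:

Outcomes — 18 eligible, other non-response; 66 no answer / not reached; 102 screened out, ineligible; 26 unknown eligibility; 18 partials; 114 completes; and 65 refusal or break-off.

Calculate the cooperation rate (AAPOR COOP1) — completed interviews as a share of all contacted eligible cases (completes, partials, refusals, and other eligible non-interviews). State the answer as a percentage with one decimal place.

53.0%

Num = 114
Denominator = 114 + 18 + 65 + 18 = 215
COOP1 = 114 / 215 = 0.5302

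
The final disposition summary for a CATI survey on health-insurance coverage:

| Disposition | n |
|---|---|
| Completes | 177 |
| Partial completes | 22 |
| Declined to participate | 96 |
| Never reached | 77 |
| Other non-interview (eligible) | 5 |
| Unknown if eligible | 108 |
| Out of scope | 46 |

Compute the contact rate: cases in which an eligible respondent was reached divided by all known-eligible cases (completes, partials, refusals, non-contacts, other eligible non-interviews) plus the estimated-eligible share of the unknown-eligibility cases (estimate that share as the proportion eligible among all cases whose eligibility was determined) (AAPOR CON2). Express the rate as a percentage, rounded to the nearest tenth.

63.4%

Top = 177 + 22 + 96 + 5 = 300
Determined eligible = 177 + 22 + 96 + 77 + 5 = 377
e = 377 / (377 + 46) = 377 / 423 = 0.8913
Estimated eligible among unknowns = 0.8913 × 108 = 96.26
Denom = 377 + 96.26 = 473.26
CON2 = 300 / 473.26 = 0.6339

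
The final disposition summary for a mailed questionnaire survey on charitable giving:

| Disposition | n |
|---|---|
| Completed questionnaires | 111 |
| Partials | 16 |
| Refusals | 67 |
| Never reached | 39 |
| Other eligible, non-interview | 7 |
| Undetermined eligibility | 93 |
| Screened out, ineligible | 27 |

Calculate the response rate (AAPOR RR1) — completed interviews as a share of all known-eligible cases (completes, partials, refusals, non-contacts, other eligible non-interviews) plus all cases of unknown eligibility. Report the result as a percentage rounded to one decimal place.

33.3%

Num → 111
Denom → 111 + 16 + 67 + 39 + 7 + 93 = 333
RR1 = 111 / 333 = 0.3333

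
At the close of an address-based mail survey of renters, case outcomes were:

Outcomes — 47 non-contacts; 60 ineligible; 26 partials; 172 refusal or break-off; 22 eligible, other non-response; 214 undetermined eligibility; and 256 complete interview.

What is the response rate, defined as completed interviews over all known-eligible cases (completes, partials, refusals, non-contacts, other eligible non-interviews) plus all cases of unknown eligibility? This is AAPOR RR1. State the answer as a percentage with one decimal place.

34.7%

Numerator → 256
Denominator → 256 + 26 + 172 + 47 + 22 + 214 = 737
RR1 = 256 / 737 = 0.3474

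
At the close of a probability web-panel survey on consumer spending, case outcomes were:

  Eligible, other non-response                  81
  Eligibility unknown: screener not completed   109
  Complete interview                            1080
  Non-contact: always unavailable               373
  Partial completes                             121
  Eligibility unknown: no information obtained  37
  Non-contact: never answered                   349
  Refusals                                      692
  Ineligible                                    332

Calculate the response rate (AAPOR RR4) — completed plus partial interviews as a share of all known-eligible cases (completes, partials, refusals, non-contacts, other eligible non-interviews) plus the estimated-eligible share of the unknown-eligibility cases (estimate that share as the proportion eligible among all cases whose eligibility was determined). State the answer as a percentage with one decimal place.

42.5%

No contact after all attempts = 349 + 373 = 722
Unknown eligibility = 109 + 37 = 146
Top: 1080 + 121 = 1201
Determined eligible: 1080 + 121 + 692 + 722 + 81 = 2696
e = 2696 / (2696 + 332) = 2696 / 3028 = 0.8904
Estimated eligible among unknowns: 0.8904 × 146 = 130.00
Denom: 2696 + 130.00 = 2826.00
RR4 = 1201 / 2826.00 = 0.4250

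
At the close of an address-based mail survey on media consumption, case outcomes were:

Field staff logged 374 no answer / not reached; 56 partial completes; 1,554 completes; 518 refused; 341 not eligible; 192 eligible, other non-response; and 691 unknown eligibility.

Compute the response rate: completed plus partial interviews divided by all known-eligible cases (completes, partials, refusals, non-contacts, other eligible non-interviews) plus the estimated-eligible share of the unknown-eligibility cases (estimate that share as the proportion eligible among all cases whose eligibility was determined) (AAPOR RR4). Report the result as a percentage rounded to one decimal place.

48.7%

Top → 1554 + 56 = 1610
Known eligible → 1554 + 56 + 518 + 374 + 192 = 2694
e = 2694 / (2694 + 341) = 2694 / 3035 = 0.8876
Eligible share of unknowns → 0.8876 × 691 = 613.33
Denom → 2694 + 613.33 = 3307.33
RR4 = 1610 / 3307.33 = 0.4868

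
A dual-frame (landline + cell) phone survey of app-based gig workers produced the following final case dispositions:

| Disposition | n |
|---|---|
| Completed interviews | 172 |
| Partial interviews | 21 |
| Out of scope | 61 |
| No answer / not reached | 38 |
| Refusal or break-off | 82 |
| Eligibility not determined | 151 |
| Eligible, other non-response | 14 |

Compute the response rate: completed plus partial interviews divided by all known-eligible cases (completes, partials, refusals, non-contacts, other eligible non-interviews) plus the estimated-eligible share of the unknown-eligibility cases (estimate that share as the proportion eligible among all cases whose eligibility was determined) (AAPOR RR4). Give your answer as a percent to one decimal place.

Num → 172 + 21 = 193
Known eligible → 172 + 21 + 82 + 38 + 14 = 327
e = 327 / (327 + 61) = 327 / 388 = 0.8428
e × U → 0.8428 × 151 = 127.26
Denom → 327 + 127.26 = 454.26
RR4 = 193 / 454.26 = 0.4249

42.5%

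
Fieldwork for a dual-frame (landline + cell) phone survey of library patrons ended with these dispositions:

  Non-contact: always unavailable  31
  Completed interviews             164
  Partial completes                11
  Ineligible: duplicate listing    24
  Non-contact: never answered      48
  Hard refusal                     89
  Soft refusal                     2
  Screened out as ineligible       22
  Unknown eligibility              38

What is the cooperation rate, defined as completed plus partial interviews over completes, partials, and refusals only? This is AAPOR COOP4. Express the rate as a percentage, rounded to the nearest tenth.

Refusals = 89 + 2 = 91
Never reached = 48 + 31 = 79
Screened out, ineligible = 22 + 24 = 46
Num → 164 + 11 = 175
Denom → 164 + 11 + 91 = 266
COOP4 = 175 / 266 = 0.6579

65.8%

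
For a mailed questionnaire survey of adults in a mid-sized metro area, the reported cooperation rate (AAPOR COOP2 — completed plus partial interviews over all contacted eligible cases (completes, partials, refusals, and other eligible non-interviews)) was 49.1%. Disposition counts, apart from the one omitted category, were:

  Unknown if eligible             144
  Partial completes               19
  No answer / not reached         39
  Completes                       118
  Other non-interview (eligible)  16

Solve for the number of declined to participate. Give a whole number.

126

Numerator: 118 + 19 = 137
COOP2 = 137 / D = 0.491
D = 137 / 0.491 = 279.0
Rest of base = 153
declined to participate = 279.0 − 153 ≈ 126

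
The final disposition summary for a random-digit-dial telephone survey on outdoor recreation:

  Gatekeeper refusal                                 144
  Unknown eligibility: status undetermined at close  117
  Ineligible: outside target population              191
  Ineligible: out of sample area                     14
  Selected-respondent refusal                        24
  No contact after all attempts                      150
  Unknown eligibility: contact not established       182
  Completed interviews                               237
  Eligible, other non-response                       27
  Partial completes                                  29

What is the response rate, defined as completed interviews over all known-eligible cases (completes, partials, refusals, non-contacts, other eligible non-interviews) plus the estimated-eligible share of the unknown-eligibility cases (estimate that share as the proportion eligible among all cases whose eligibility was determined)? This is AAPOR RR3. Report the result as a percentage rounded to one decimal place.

28.4%

Refusals = 144 + 24 = 168
Undetermined eligibility = 182 + 117 = 299
Screened out, ineligible = 191 + 14 = 205
Numerator → 237
Eligible (known) → 237 + 29 + 168 + 150 + 27 = 611
e = 611 / (611 + 205) = 611 / 816 = 0.7488
Eligible share of unknowns → 0.7488 × 299 = 223.89
Denom → 611 + 223.89 = 834.89
RR3 = 237 / 834.89 = 0.2839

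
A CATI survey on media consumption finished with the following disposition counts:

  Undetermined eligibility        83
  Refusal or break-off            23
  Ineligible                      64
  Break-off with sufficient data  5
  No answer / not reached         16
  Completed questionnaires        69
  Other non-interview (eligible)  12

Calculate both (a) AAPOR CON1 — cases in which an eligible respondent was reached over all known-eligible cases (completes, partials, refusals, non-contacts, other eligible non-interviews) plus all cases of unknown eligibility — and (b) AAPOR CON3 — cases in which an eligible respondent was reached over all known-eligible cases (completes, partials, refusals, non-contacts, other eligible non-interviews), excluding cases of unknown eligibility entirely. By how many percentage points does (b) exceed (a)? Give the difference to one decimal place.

Num: 69 + 5 + 23 + 12 = 109
Base: 69 + 5 + 23 + 16 + 12 + 83 = 208
CON1 = 109 / 208 = 0.5240
Base: 69 + 5 + 23 + 16 + 12 = 125
CON3 = 109 / 125 = 0.8720
Difference = 87.20 − 52.40 = 34.80 percentage points

34.8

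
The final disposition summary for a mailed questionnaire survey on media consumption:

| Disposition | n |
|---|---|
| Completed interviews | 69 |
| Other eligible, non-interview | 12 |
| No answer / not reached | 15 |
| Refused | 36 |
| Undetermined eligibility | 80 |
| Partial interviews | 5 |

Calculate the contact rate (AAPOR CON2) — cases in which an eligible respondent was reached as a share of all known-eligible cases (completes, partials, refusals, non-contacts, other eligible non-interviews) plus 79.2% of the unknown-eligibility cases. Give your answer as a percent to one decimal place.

60.9%

Num: 69 + 5 + 36 + 12 = 122
Known eligible: 69 + 5 + 36 + 15 + 12 = 137
Estimated eligible among unknowns: 0.7920 × 80 = 63.36
Denom: 137 + 63.36 = 200.36
CON2 = 122 / 200.36 = 0.6089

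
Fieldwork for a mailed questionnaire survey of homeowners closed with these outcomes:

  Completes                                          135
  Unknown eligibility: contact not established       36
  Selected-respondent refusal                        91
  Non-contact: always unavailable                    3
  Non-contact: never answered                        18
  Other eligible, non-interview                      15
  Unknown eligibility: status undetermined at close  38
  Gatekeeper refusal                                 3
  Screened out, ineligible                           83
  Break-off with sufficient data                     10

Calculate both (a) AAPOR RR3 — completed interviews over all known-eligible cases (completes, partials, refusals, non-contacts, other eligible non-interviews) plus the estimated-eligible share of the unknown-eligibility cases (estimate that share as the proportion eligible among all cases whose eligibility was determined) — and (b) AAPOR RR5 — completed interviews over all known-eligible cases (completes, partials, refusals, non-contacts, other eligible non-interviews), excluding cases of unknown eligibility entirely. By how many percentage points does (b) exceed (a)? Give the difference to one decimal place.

8.4

Declined to participate = 3 + 91 = 94
No contact after all attempts = 18 + 3 = 21
Undetermined eligibility = 36 + 38 = 74
Top: 135
Known eligible: 135 + 10 + 94 + 21 + 15 = 275
e = 275 / (275 + 83) = 275 / 358 = 0.7682
Estimated eligible among unknowns: 0.7682 × 74 = 56.85
Denominator: 275 + 56.85 = 331.85
RR3 = 135 / 331.85 = 0.4068
Denominator: 135 + 10 + 94 + 21 + 15 = 275
RR5 = 135 / 275 = 0.4909
Difference = 49.09 − 40.68 = 8.41 percentage points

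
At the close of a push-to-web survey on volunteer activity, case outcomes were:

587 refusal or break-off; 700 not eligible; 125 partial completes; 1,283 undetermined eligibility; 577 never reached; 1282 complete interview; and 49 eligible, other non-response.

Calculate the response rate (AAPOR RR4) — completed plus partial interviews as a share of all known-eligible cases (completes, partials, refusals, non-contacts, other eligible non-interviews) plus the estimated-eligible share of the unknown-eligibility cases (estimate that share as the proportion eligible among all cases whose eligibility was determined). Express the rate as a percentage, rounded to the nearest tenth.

Numerator = 1282 + 125 = 1407
Known eligible = 1282 + 125 + 587 + 577 + 49 = 2620
e = 2620 / (2620 + 700) = 2620 / 3320 = 0.7892
e × U = 0.7892 × 1283 = 1012.54
Base = 2620 + 1012.54 = 3632.54
RR4 = 1407 / 3632.54 = 0.3873

38.7%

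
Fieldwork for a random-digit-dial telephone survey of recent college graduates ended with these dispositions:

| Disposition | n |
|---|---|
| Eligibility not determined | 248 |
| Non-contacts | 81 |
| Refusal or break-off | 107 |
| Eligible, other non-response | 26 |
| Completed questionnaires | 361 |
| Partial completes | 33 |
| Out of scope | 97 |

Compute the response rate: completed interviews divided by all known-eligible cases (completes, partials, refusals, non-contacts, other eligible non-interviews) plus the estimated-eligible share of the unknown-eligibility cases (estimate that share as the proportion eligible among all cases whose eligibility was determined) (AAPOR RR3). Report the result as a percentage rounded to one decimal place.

43.9%

Top → 361
Determined eligible → 361 + 33 + 107 + 81 + 26 = 608
e = 608 / (608 + 97) = 608 / 705 = 0.8624
e × U → 0.8624 × 248 = 213.88
Denominator → 608 + 213.88 = 821.88
RR3 = 361 / 821.88 = 0.4392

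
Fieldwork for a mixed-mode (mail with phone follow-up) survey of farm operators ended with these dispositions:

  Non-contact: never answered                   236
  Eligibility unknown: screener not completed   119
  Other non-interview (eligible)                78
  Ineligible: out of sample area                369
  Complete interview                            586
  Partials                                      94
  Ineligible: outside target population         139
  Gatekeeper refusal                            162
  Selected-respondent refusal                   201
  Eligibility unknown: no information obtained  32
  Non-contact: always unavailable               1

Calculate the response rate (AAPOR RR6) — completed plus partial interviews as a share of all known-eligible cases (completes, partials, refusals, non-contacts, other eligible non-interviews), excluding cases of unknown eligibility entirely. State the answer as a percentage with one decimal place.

Refusals = 162 + 201 = 363
No answer / not reached = 236 + 1 = 237
Unknown if eligible = 119 + 32 = 151
Ineligible = 139 + 369 = 508
Num = 586 + 94 = 680
Denom = 586 + 94 + 363 + 237 + 78 = 1358
RR6 = 680 / 1358 = 0.5007

50.1%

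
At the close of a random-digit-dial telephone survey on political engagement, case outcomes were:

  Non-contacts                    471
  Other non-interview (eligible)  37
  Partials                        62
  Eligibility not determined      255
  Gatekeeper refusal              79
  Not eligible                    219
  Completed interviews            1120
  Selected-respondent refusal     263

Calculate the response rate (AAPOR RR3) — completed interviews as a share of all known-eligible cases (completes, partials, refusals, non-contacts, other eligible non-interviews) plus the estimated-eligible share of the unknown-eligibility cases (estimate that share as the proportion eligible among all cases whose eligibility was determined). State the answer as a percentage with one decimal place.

49.5%

Refused = 79 + 263 = 342
Num: 1120
Known eligible: 1120 + 62 + 342 + 471 + 37 = 2032
e = 2032 / (2032 + 219) = 2032 / 2251 = 0.9027
Eligible share of unknowns: 0.9027 × 255 = 230.19
Denominator: 2032 + 230.19 = 2262.19
RR3 = 1120 / 2262.19 = 0.4951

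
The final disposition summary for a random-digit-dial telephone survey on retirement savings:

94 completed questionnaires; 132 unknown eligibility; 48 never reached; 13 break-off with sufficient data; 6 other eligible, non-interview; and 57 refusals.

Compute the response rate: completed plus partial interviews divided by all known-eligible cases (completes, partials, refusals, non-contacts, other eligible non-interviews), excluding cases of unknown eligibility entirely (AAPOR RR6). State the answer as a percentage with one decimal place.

Num → 94 + 13 = 107
Base → 94 + 13 + 57 + 48 + 6 = 218
RR6 = 107 / 218 = 0.4908

49.1%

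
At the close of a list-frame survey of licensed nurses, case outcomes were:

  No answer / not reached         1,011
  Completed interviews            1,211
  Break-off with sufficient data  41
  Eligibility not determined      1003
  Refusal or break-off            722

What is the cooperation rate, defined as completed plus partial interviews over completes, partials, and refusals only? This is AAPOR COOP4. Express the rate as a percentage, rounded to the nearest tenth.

63.4%

Numerator → 1211 + 41 = 1252
Denominator → 1211 + 41 + 722 = 1974
COOP4 = 1252 / 1974 = 0.6342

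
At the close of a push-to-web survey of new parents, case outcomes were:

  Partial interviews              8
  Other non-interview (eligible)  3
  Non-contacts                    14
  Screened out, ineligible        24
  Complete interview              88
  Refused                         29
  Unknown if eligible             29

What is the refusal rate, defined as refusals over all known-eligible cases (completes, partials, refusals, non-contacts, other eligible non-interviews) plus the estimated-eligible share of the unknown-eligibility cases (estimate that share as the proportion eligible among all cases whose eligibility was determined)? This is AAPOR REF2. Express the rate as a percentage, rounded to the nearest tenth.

Top: 29
Eligible (known): 88 + 8 + 29 + 14 + 3 = 142
e = 142 / (142 + 24) = 142 / 166 = 0.8554
Estimated eligible among unknowns: 0.8554 × 29 = 24.81
Denominator: 142 + 24.81 = 166.81
REF2 = 29 / 166.81 = 0.1739

17.4%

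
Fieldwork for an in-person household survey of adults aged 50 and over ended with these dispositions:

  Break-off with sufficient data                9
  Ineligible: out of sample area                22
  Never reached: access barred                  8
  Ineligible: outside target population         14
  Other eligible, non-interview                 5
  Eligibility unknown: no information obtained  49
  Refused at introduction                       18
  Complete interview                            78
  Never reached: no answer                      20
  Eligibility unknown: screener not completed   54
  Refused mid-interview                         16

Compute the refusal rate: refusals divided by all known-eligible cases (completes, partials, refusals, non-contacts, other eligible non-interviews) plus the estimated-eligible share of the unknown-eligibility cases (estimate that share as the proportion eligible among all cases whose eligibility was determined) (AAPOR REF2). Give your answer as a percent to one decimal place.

14.3%

Refusal or break-off = 18 + 16 = 34
Non-contacts = 20 + 8 = 28
Undetermined eligibility = 54 + 49 = 103
Ineligible = 14 + 22 = 36
Num = 34
Known eligible = 78 + 9 + 34 + 28 + 5 = 154
e = 154 / (154 + 36) = 154 / 190 = 0.8105
Eligible share of unknowns = 0.8105 × 103 = 83.48
Denominator = 154 + 83.48 = 237.48
REF2 = 34 / 237.48 = 0.1432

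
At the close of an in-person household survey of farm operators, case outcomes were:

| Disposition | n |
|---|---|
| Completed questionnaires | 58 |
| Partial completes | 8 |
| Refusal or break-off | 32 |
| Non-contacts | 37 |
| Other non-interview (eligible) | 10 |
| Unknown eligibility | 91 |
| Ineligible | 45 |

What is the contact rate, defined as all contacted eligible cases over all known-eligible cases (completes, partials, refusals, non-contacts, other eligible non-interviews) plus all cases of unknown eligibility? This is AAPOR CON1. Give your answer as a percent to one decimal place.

45.8%

Num: 58 + 8 + 32 + 10 = 108
Denominator: 58 + 8 + 32 + 37 + 10 + 91 = 236
CON1 = 108 / 236 = 0.4576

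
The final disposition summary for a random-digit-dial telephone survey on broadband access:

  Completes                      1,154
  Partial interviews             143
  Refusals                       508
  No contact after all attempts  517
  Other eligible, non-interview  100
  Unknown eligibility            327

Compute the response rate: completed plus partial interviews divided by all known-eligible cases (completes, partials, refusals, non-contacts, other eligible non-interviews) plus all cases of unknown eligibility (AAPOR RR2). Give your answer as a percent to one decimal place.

Num: 1154 + 143 = 1297
Denominator: 1154 + 143 + 508 + 517 + 100 + 327 = 2749
RR2 = 1297 / 2749 = 0.4718

47.2%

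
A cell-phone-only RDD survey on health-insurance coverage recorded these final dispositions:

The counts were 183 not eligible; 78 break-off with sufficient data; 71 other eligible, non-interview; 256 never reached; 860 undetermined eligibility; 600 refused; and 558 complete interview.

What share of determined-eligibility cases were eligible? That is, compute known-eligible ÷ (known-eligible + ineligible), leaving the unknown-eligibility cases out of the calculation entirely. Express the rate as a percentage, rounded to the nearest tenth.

Determined eligible: 558 + 78 + 600 + 256 + 71 = 1563
e = 1563 / (1563 + 183) = 1563 / 1746 = 0.8952

89.5%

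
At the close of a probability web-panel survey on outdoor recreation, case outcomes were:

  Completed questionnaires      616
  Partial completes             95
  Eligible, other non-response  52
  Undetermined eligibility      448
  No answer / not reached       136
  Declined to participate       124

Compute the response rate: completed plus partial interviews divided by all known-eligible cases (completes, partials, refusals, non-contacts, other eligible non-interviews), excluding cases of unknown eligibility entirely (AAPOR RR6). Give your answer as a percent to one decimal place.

69.5%

Numerator: 616 + 95 = 711
Denominator: 616 + 95 + 124 + 136 + 52 = 1023
RR6 = 711 / 1023 = 0.6950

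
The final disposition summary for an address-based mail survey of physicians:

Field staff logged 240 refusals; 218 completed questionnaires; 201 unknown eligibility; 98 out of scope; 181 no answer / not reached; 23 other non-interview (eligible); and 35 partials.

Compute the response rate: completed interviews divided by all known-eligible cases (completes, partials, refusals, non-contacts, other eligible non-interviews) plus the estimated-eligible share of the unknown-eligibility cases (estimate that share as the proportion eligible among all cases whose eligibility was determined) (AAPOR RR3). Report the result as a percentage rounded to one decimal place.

Top: 218
Eligible (known): 218 + 35 + 240 + 181 + 23 = 697
e = 697 / (697 + 98) = 697 / 795 = 0.8767
Eligible share of unknowns: 0.8767 × 201 = 176.22
Denominator: 697 + 176.22 = 873.22
RR3 = 218 / 873.22 = 0.2497

25.0%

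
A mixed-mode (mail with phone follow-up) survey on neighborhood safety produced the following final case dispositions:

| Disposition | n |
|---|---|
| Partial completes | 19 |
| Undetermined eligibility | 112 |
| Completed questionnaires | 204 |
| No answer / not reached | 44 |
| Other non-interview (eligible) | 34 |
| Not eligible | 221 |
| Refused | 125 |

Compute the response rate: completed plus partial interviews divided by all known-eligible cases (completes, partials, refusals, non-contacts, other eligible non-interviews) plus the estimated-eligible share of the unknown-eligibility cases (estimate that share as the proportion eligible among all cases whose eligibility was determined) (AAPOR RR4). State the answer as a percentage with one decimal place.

44.6%

Num → 204 + 19 = 223
Determined eligible → 204 + 19 + 125 + 44 + 34 = 426
e = 426 / (426 + 221) = 426 / 647 = 0.6584
Estimated eligible among unknowns → 0.6584 × 112 = 73.74
Base → 426 + 73.74 = 499.74
RR4 = 223 / 499.74 = 0.4462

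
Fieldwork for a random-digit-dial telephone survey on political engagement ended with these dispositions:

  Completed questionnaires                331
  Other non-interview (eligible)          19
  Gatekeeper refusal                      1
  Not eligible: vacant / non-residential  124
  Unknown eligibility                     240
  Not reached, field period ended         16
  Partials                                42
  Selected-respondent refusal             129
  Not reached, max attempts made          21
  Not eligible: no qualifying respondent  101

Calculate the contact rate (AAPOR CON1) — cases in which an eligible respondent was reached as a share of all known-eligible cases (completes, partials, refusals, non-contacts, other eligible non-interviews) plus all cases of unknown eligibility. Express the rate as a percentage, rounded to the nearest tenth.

65.3%

Refusals = 1 + 129 = 130
Non-contacts = 16 + 21 = 37
Screened out, ineligible = 101 + 124 = 225
Top = 331 + 42 + 130 + 19 = 522
Denominator = 331 + 42 + 130 + 37 + 19 + 240 = 799
CON1 = 522 / 799 = 0.6533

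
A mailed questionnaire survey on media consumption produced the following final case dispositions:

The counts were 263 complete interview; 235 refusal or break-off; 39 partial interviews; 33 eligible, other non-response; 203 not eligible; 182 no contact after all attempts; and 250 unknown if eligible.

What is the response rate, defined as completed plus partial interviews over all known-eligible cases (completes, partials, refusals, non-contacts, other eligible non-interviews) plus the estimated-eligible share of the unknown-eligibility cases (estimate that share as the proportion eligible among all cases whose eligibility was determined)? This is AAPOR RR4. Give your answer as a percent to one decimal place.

Top → 263 + 39 = 302
Eligible (known) → 263 + 39 + 235 + 182 + 33 = 752
e = 752 / (752 + 203) = 752 / 955 = 0.7874
e × U → 0.7874 × 250 = 196.85
Base → 752 + 196.85 = 948.85
RR4 = 302 / 948.85 = 0.3183

31.8%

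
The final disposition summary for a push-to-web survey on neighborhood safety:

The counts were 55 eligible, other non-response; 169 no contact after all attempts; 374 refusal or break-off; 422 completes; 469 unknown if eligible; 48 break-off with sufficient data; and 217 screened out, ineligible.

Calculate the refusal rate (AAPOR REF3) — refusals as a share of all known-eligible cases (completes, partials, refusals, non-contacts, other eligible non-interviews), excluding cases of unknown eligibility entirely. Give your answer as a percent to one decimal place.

Numerator: 374
Denominator: 422 + 48 + 374 + 169 + 55 = 1068
REF3 = 374 / 1068 = 0.3502

35.0%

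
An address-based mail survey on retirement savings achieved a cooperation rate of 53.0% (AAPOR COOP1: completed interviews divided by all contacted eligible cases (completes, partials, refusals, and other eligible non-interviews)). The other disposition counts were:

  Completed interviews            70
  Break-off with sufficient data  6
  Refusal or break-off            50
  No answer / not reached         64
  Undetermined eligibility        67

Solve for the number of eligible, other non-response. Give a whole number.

COOP1 = 70 / D = 0.530
D = 70 / 0.530 = 132.1
Other denominator terms total 126
eligible, other non-response = 132.1 − 126 ≈ 6

6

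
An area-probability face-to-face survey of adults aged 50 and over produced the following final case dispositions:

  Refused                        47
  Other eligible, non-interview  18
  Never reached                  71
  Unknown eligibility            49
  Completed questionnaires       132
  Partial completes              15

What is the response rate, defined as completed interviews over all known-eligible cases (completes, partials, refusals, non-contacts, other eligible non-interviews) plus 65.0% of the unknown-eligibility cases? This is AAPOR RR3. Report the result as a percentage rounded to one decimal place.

Numerator: 132
Determined eligible: 132 + 15 + 47 + 71 + 18 = 283
Eligible share of unknowns: 0.6500 × 49 = 31.85
Base: 283 + 31.85 = 314.85
RR3 = 132 / 314.85 = 0.4192

41.9%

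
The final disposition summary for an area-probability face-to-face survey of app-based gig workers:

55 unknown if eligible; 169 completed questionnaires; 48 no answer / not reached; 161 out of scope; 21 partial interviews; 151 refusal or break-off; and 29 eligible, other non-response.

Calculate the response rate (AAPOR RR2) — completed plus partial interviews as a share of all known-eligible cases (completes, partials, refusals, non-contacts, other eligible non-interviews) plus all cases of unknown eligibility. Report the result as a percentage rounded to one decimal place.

Numerator: 169 + 21 = 190
Base: 169 + 21 + 151 + 48 + 29 + 55 = 473
RR2 = 190 / 473 = 0.4017

40.2%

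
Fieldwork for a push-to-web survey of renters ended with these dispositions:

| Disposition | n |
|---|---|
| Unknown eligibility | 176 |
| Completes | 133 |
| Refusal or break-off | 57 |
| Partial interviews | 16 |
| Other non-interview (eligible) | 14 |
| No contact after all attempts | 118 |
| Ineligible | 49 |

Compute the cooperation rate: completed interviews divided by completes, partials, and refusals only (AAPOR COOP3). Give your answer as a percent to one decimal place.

64.6%

Top → 133
Base → 133 + 16 + 57 = 206
COOP3 = 133 / 206 = 0.6456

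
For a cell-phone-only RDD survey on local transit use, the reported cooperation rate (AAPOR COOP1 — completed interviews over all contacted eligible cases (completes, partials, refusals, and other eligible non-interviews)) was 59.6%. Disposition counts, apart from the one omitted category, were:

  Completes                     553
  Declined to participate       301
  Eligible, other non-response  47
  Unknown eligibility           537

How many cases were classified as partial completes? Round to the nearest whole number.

COOP1 = 553 / D = 0.596
D = 553 / 0.596 = 927.9
Other denominator terms total 901
partial completes = 927.9 − 901 ≈ 27

27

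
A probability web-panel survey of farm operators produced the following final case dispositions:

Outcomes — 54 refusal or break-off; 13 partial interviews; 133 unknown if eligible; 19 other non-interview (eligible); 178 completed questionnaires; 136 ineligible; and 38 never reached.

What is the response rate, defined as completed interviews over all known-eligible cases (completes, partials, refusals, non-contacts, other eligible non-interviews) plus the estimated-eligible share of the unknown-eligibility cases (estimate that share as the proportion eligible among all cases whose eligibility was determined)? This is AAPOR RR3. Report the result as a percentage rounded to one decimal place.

Numerator: 178
Determined eligible: 178 + 13 + 54 + 38 + 19 = 302
e = 302 / (302 + 136) = 302 / 438 = 0.6895
Estimated eligible among unknowns: 0.6895 × 133 = 91.70
Denominator: 302 + 91.70 = 393.70
RR3 = 178 / 393.70 = 0.4521

45.2%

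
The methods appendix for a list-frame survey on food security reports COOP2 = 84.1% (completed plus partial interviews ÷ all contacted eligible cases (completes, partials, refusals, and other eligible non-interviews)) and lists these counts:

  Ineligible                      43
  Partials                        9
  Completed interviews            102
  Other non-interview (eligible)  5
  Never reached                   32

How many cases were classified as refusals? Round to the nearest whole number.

Num → 102 + 9 = 111
COOP2 = 111 / D = 0.841
D = 111 / 0.841 = 132.0
Remaining denominator categories sum to 116
refusals = 132.0 − 116 ≈ 16

16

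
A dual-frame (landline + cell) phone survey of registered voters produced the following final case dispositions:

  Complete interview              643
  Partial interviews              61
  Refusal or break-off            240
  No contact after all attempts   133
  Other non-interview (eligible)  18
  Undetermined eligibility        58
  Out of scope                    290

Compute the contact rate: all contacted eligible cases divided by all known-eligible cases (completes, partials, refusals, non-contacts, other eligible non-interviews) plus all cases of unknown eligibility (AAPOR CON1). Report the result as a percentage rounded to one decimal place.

Numerator → 643 + 61 + 240 + 18 = 962
Denominator → 643 + 61 + 240 + 133 + 18 + 58 = 1153
CON1 = 962 / 1153 = 0.8343

83.4%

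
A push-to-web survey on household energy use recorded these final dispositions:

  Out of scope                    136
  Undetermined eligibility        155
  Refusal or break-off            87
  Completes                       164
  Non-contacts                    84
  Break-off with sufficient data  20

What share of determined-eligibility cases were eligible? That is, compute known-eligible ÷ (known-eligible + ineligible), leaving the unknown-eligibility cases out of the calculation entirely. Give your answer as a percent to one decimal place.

Eligible (known): 164 + 20 + 87 + 84 = 355
e = 355 / (355 + 136) = 355 / 491 = 0.7230

72.3%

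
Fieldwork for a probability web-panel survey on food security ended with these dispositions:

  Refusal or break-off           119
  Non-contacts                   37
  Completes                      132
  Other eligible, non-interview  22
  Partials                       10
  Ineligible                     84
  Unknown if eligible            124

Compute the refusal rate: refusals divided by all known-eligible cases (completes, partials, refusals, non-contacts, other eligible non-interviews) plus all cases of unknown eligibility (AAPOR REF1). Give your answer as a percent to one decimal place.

26.8%

Numerator = 119
Denominator = 132 + 10 + 119 + 37 + 22 + 124 = 444
REF1 = 119 / 444 = 0.2680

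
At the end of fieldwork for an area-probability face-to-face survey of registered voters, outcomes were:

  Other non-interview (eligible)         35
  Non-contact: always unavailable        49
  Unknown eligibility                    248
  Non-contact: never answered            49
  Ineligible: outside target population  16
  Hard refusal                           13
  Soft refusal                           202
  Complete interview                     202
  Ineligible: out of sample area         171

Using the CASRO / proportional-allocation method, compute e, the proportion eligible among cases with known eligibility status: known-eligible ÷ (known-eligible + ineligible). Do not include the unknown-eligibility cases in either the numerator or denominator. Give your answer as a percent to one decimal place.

74.6%

Declined to participate = 13 + 202 = 215
No contact after all attempts = 49 + 49 = 98
Ineligible = 16 + 171 = 187
Known eligible → 202 + 215 + 98 + 35 = 550
e = 550 / (550 + 187) = 550 / 737 = 0.7463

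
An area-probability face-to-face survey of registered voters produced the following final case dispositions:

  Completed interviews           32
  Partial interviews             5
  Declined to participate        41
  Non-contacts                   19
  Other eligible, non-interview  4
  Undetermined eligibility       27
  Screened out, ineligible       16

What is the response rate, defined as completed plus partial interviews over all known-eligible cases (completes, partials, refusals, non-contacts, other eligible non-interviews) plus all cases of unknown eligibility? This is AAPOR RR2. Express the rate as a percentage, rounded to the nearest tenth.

Top = 32 + 5 = 37
Base = 32 + 5 + 41 + 19 + 4 + 27 = 128
RR2 = 37 / 128 = 0.2891

28.9%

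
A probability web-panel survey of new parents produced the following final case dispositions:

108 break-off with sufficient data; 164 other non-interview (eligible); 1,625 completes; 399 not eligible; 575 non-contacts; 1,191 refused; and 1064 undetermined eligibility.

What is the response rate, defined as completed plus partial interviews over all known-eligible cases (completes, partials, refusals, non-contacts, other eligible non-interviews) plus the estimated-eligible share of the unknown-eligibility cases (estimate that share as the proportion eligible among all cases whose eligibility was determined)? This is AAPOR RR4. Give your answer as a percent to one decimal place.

Num = 1625 + 108 = 1733
Known eligible = 1625 + 108 + 1191 + 575 + 164 = 3663
e = 3663 / (3663 + 399) = 3663 / 4062 = 0.9018
Eligible share of unknowns = 0.9018 × 1064 = 959.52
Base = 3663 + 959.52 = 4622.52
RR4 = 1733 / 4622.52 = 0.3749

37.5%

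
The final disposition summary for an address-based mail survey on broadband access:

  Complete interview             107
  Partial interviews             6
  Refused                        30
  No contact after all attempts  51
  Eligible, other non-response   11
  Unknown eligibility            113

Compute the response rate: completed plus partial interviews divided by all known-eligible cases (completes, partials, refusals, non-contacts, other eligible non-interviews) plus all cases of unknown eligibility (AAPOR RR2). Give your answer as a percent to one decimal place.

Numerator: 107 + 6 = 113
Denominator: 107 + 6 + 30 + 51 + 11 + 113 = 318
RR2 = 113 / 318 = 0.3553

35.5%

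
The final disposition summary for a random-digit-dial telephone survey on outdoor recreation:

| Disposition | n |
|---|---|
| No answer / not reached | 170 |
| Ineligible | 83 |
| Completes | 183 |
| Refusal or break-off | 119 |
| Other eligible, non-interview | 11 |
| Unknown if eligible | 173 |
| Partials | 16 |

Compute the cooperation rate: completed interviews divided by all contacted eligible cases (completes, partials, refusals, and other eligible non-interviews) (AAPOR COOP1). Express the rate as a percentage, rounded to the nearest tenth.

55.6%

Numerator: 183
Denom: 183 + 16 + 119 + 11 = 329
COOP1 = 183 / 329 = 0.5562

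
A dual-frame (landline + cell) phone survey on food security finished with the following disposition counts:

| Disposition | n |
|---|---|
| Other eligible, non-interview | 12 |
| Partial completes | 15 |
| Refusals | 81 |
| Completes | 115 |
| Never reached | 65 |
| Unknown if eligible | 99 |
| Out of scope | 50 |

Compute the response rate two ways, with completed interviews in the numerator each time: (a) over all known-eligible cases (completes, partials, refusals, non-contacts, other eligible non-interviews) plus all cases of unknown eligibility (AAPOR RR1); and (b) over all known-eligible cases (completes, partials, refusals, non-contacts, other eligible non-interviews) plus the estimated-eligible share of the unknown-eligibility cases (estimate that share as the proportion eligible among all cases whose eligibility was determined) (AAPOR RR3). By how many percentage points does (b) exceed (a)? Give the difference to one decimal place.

1.2

Numerator = 115
Denom = 115 + 15 + 81 + 65 + 12 + 99 = 387
RR1 = 115 / 387 = 0.2972
Eligible (known) = 115 + 15 + 81 + 65 + 12 = 288
e = 288 / (288 + 50) = 288 / 338 = 0.8521
Eligible share of unknowns = 0.8521 × 99 = 84.36
Denom = 288 + 84.36 = 372.36
RR3 = 115 / 372.36 = 0.3088
Difference = 30.88 − 29.72 = 1.16 percentage points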